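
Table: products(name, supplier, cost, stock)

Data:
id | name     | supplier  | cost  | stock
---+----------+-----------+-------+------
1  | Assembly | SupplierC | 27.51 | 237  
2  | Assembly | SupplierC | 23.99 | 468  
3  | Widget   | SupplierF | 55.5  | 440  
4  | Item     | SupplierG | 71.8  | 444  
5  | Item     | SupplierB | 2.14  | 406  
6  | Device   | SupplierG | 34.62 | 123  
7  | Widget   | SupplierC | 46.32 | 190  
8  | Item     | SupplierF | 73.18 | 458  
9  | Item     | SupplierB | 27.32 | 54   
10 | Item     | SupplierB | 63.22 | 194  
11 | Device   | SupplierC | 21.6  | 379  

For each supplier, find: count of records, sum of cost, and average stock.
SELECT supplier,
       COUNT(*) as cnt,
       SUM(cost) as total_cost,
       AVG(stock) as avg_stock
FROM products
GROUP BY supplier

Result:
  SupplierB: 3 records, 92.68 total cost, 218.00 avg stock
  SupplierC: 4 records, 119.42 total cost, 318.50 avg stock
  SupplierF: 2 records, 128.68 total cost, 449.00 avg stock
  SupplierG: 2 records, 106.42 total cost, 283.50 avg stock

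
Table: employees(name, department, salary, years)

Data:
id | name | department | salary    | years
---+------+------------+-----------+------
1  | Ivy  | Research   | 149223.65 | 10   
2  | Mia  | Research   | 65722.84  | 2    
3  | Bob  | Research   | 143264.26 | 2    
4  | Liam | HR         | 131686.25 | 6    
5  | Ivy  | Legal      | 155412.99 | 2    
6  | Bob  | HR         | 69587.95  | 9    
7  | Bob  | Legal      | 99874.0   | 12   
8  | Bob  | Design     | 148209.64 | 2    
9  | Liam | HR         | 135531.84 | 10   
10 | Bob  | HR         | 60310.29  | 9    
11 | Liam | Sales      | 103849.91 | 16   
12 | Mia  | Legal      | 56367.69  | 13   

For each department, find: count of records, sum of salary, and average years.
SELECT department,
       COUNT(*) as cnt,
       SUM(salary) as total_salary,
       AVG(years) as avg_years
FROM employees
GROUP BY department

Result:
  Design: 1 records, 148209.64 total salary, 2.00 avg years
  HR: 4 records, 397116.33 total salary, 8.50 avg years
  Legal: 3 records, 311654.68 total salary, 9.00 avg years
  Research: 3 records, 358210.75 total salary, 4.67 avg years
  Sales: 1 records, 103849.91 total salary, 16.00 avg years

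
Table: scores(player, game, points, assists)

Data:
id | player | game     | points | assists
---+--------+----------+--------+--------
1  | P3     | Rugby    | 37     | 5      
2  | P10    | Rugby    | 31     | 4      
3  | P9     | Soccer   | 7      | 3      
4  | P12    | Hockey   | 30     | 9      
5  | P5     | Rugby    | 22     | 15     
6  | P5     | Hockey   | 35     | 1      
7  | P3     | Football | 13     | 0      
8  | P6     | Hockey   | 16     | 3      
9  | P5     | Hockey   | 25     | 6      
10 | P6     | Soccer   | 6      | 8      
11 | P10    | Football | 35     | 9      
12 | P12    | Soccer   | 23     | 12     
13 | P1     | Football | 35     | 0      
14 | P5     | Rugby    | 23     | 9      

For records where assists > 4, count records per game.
SELECT game, COUNT(*)
FROM scores
WHERE assists > 4
GROUP BY game

Note: WHERE filters rows before grouping.

Result:
  Football: 1
  Hockey: 2
  Rugby: 3
  Soccer: 2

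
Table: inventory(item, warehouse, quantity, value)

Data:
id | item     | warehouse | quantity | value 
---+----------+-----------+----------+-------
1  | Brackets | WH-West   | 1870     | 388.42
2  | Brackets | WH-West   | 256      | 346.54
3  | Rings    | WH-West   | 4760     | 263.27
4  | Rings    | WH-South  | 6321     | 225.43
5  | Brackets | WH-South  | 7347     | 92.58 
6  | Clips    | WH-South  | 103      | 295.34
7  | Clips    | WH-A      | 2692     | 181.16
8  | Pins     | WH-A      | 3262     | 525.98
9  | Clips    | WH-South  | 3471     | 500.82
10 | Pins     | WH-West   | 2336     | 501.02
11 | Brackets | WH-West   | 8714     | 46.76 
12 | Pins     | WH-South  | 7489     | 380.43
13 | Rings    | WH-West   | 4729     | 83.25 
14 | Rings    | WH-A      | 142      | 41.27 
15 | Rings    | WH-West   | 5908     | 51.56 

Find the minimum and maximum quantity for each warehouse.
SELECT warehouse, MIN(quantity), MAX(quantity)
FROM inventory
GROUP BY warehouse

Result:
  WH-A: min=142, max=3262
  WH-South: min=103, max=7489
  WH-West: min=256, max=8714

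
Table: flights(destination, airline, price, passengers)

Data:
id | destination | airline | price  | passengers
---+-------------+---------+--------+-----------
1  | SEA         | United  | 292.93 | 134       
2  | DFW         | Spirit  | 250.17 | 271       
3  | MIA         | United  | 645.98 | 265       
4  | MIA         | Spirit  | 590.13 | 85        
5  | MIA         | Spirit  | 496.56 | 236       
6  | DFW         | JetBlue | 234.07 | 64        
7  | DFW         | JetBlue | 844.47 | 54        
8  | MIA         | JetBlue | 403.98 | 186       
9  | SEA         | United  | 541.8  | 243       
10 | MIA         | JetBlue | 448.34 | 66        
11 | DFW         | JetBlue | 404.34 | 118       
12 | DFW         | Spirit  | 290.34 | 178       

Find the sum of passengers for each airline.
SELECT airline, SUM(passengers) as result
FROM flights
GROUP BY airline

Result:
  JetBlue: 488
  Spirit: 770
  United: 642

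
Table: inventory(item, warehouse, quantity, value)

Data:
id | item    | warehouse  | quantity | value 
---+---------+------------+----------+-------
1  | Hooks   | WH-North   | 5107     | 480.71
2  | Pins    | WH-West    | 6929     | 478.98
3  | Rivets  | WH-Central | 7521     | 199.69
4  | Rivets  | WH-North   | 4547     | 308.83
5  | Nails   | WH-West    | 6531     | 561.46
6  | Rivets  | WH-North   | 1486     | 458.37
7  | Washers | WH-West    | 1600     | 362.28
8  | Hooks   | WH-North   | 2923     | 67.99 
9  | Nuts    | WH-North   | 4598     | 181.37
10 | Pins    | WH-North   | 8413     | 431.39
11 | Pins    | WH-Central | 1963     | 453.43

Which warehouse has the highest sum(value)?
SELECT warehouse, SUM(value) as val
FROM inventory
GROUP BY warehouse
ORDER BY val DESC
LIMIT 1

Result: WH-North with sum(value) = 1928.66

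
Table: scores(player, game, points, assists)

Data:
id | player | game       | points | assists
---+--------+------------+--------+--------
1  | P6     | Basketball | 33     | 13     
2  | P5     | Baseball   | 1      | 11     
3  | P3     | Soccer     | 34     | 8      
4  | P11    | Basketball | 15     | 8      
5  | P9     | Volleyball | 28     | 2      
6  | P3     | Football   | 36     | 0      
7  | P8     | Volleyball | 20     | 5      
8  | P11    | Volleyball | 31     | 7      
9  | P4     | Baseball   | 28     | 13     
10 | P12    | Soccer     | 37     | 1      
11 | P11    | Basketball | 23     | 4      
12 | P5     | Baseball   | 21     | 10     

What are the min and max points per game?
SELECT game, MIN(points), MAX(points)
FROM scores
GROUP BY game

Result:
  Baseball: min=1, max=28
  Basketball: min=15, max=33
  Football: min=36, max=36
  Soccer: min=34, max=37
  Volleyball: min=20, max=31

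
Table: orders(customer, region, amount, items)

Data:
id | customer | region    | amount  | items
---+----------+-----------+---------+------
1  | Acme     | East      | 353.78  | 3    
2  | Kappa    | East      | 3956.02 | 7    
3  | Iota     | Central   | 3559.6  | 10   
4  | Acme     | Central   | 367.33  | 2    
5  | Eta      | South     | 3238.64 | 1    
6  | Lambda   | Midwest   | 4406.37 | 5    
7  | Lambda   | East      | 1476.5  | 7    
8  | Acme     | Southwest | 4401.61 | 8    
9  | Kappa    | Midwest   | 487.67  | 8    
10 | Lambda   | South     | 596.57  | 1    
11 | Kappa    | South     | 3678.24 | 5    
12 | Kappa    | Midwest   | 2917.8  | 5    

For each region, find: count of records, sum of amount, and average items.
SELECT region,
       COUNT(*) as cnt,
       SUM(amount) as total_amount,
       AVG(items) as avg_items
FROM orders
GROUP BY region

Result:
  Central: 2 records, 3926.93 total amount, 6.00 avg items
  East: 3 records, 5786.30 total amount, 5.67 avg items
  Midwest: 3 records, 7811.84 total amount, 6.00 avg items
  South: 3 records, 7513.45 total amount, 2.33 avg items
  Southwest: 1 records, 4401.61 total amount, 8.00 avg items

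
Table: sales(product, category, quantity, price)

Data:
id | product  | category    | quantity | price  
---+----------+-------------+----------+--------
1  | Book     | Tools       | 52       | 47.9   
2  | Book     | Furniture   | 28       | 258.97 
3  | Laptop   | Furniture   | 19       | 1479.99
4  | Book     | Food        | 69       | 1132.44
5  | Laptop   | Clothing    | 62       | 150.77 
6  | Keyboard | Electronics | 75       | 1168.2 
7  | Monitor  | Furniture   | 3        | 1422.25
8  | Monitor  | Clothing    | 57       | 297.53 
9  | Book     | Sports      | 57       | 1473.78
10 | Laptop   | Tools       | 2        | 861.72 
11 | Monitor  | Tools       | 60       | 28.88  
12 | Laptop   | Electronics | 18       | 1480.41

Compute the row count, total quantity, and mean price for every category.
SELECT category,
       COUNT(*) as cnt,
       SUM(quantity) as total_quantity,
       AVG(price) as avg_price
FROM sales
GROUP BY category

Result:
  Clothing: 2 records, 119 total quantity, 224.15 avg price
  Electronics: 2 records, 93 total quantity, 1324.31 avg price
  Food: 1 records, 69 total quantity, 1132.44 avg price
  Furniture: 3 records, 50 total quantity, 1053.74 avg price
  Sports: 1 records, 57 total quantity, 1473.78 avg price
  Tools: 3 records, 114 total quantity, 312.83 avg price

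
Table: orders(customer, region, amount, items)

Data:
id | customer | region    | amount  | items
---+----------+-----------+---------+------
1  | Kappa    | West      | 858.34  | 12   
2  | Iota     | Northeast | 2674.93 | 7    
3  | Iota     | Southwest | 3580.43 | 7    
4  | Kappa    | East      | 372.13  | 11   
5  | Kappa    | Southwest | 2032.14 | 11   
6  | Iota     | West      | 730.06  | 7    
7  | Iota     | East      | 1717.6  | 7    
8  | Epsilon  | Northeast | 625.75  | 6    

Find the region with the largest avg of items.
SELECT region, AVG(items) as val
FROM orders
GROUP BY region
ORDER BY val DESC
LIMIT 1

Result: West with avg(items) = 9.50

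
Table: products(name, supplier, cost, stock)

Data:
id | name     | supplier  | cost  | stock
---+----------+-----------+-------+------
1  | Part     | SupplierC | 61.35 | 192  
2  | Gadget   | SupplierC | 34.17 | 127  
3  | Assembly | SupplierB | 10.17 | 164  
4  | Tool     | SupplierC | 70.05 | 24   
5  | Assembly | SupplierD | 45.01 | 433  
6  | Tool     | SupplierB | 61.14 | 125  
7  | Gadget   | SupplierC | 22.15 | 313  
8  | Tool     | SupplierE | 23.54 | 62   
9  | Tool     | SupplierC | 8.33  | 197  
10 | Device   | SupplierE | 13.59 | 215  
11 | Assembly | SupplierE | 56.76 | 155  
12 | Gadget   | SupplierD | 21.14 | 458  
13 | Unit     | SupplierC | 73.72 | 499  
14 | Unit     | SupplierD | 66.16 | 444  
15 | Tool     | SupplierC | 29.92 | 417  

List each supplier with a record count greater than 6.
SELECT supplier, COUNT(*) as cnt
FROM products
GROUP BY supplier
HAVING COUNT(*) > 6

Result:
  SupplierC: 7

Note: HAVING filters groups after aggregation, WHERE filters rows before.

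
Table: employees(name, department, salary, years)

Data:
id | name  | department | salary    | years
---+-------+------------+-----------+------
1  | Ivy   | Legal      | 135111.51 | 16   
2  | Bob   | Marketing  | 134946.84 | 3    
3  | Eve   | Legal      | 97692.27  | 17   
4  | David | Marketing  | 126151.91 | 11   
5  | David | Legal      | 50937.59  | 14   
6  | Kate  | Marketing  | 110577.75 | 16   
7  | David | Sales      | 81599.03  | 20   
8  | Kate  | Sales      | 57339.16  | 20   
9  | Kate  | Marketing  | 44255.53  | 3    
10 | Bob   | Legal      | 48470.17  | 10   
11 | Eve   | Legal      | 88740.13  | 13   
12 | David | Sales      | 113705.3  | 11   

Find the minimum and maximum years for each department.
SELECT department, MIN(years), MAX(years)
FROM employees
GROUP BY department

Result:
  Legal: min=10, max=17
  Marketing: min=3, max=16
  Sales: min=11, max=20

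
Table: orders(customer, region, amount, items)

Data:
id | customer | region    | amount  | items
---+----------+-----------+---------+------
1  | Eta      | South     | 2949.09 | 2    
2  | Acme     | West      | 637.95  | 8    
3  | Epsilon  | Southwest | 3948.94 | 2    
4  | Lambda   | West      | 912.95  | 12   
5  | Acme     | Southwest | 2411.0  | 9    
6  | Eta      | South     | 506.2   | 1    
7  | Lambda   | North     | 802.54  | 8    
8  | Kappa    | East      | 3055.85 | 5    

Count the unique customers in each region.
SELECT region, COUNT(DISTINCT customer)
FROM orders
GROUP BY region

Result:
  East: 1 distinct
  North: 1 distinct
  South: 1 distinct
  Southwest: 2 distinct
  West: 2 distinct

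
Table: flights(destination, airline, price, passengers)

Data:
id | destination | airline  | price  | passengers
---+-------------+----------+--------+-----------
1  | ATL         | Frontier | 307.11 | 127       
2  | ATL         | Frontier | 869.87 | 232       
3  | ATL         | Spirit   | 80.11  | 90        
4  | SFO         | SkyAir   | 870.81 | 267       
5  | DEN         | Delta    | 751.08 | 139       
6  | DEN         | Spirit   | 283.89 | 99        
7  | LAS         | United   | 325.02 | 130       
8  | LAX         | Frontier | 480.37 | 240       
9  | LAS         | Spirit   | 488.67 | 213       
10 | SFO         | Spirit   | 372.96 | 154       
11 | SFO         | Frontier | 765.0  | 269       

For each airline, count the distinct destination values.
SELECT airline, COUNT(DISTINCT destination)
FROM flights
GROUP BY airline

Result:
  Delta: 1 distinct
  Frontier: 3 distinct
  SkyAir: 1 distinct
  Spirit: 4 distinct
  United: 1 distinct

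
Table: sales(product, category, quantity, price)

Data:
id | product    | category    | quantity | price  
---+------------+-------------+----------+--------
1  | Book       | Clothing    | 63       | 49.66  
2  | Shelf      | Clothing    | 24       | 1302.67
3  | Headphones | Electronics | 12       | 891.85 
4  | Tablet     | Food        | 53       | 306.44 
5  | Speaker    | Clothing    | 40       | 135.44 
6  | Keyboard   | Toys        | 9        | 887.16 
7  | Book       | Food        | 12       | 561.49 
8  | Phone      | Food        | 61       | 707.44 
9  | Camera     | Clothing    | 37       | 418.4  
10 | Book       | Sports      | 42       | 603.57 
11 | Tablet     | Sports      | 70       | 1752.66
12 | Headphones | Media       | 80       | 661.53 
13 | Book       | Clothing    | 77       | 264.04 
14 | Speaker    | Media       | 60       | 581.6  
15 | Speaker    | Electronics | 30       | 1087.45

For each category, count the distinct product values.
SELECT category, COUNT(DISTINCT product)
FROM sales
GROUP BY category

Result:
  Clothing: 4 distinct
  Electronics: 2 distinct
  Food: 3 distinct
  Media: 2 distinct
  Sports: 2 distinct
  Toys: 1 distinct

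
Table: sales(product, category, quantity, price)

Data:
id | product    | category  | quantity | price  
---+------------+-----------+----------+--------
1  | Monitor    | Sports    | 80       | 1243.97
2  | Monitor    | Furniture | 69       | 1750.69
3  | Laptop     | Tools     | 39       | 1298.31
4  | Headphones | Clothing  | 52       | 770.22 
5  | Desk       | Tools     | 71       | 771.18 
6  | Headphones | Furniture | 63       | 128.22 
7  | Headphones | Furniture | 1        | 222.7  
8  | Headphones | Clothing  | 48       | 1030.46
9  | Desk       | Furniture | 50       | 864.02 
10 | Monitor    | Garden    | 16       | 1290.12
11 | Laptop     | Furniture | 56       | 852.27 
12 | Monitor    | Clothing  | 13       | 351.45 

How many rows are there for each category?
SELECT category, COUNT(*) as count
FROM sales
GROUP BY category

Result:
  Clothing: 3
  Furniture: 5
  Garden: 1
  Sports: 1
  Tools: 2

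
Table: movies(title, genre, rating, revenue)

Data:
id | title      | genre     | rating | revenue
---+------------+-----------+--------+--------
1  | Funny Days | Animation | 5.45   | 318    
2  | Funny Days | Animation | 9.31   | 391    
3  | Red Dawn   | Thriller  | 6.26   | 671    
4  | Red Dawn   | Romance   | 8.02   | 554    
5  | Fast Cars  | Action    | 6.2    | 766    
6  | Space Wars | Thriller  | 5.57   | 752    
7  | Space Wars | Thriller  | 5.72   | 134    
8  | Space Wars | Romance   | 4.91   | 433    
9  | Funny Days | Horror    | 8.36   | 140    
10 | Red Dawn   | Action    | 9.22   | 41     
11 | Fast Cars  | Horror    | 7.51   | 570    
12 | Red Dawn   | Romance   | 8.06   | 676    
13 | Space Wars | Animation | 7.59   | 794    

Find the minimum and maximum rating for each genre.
SELECT genre, MIN(rating), MAX(rating)
FROM movies
GROUP BY genre

Result:
  Action: min=6.20, max=9.22
  Animation: min=5.45, max=9.31
  Horror: min=7.51, max=8.36
  Romance: min=4.91, max=8.06
  Thriller: min=5.57, max=6.26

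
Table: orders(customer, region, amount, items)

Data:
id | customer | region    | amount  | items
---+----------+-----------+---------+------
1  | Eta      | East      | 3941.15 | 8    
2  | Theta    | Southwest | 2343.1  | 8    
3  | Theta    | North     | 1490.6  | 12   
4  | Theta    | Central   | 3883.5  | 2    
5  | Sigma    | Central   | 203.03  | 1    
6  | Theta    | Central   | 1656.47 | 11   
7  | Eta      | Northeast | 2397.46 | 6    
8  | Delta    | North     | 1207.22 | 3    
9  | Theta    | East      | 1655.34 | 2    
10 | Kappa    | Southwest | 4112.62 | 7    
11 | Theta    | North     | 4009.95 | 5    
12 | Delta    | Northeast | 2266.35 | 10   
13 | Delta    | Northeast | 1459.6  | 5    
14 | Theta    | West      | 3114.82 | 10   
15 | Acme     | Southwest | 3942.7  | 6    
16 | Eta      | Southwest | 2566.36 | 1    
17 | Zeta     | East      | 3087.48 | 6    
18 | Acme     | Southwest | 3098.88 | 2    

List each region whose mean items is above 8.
SELECT region, AVG(items)
FROM orders
GROUP BY region
HAVING AVG(items) > 8

Result:
  West: avg=10.00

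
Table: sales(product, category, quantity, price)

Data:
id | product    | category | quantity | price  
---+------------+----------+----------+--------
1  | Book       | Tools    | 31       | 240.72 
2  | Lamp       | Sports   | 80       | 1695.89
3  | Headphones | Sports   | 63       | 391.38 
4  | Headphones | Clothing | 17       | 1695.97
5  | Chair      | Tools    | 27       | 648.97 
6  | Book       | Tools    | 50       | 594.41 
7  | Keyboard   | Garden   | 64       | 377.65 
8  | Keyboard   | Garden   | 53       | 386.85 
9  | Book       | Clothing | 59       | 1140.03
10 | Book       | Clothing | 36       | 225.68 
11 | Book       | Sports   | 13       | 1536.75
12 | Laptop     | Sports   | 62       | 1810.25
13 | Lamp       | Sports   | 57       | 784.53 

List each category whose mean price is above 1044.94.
SELECT category, AVG(price)
FROM sales
GROUP BY category
HAVING AVG(price) > 1044.94

Result:
  Sports: avg=1243.76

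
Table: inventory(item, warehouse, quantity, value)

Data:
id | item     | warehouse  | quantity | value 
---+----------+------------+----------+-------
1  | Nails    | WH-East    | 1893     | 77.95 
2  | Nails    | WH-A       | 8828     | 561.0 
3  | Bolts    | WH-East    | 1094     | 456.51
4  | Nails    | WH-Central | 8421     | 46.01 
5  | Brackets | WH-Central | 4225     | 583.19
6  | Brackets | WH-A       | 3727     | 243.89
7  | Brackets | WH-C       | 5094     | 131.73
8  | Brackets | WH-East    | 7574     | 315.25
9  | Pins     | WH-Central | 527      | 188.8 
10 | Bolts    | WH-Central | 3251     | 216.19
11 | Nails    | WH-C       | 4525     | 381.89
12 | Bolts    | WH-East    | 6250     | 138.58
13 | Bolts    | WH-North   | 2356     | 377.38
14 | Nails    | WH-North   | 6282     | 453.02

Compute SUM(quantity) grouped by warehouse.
SELECT warehouse, SUM(quantity) as result
FROM inventory
GROUP BY warehouse

Result:
  WH-A: 12555
  WH-C: 9619
  WH-Central: 16424
  WH-East: 16811
  WH-North: 8638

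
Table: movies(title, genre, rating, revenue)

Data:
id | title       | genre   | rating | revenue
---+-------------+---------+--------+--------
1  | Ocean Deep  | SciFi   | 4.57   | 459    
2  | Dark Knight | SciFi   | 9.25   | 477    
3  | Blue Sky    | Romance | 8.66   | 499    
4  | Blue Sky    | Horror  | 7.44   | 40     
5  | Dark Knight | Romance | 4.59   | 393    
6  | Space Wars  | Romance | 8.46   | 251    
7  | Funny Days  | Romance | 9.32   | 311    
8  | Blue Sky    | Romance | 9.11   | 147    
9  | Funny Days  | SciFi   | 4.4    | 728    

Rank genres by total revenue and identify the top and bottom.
SELECT genre, SUM(revenue)
FROM movies
GROUP BY genre
ORDER BY SUM(revenue)

All groups:
  Horror: 40
  Romance: 1601
  SciFi: 1664

Highest: SciFi (1664)
Lowest: Horror (40)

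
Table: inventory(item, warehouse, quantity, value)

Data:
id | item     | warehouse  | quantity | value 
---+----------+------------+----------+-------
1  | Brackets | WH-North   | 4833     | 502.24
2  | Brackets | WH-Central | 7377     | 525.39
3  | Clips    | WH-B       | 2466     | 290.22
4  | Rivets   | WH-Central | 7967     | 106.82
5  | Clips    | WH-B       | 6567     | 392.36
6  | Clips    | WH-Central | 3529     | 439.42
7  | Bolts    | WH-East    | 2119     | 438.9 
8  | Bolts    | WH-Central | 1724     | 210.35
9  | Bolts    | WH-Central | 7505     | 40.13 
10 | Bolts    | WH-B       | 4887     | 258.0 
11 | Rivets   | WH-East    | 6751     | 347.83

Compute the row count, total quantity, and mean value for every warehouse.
SELECT warehouse,
       COUNT(*) as cnt,
       SUM(quantity) as total_quantity,
       AVG(value) as avg_value
FROM inventory
GROUP BY warehouse

Result:
  WH-B: 3 records, 13920 total quantity, 313.53 avg value
  WH-Central: 5 records, 28102 total quantity, 264.42 avg value
  WH-East: 2 records, 8870 total quantity, 393.37 avg value
  WH-North: 1 records, 4833 total quantity, 502.24 avg value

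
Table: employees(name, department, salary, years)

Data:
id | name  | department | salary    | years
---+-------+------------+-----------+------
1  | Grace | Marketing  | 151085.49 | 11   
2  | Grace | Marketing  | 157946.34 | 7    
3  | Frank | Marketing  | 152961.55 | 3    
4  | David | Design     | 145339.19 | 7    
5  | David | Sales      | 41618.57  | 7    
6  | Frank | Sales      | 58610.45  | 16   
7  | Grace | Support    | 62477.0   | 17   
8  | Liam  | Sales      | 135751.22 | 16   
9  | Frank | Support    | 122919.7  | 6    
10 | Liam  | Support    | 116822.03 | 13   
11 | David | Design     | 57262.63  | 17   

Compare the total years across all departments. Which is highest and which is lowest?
SELECT department, SUM(years)
FROM employees
GROUP BY department
ORDER BY SUM(years)

All groups:
  Marketing: 21
  Design: 24
  Support: 36
  Sales: 39

Highest: Sales (39)
Lowest: Marketing (21)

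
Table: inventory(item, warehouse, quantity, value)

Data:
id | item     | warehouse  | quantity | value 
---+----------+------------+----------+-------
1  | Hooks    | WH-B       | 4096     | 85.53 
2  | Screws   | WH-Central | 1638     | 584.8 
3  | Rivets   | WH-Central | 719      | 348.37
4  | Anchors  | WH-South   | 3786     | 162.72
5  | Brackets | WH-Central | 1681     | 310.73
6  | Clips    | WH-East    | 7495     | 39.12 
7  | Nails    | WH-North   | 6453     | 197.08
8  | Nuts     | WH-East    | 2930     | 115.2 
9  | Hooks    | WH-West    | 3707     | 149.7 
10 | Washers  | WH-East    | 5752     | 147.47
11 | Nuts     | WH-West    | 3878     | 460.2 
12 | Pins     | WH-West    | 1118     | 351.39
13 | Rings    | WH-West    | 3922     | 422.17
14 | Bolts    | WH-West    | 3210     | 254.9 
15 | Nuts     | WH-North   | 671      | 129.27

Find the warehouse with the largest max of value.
SELECT warehouse, MAX(value) as val
FROM inventory
GROUP BY warehouse
ORDER BY val DESC
LIMIT 1

Result: WH-Central with max(value) = 584.80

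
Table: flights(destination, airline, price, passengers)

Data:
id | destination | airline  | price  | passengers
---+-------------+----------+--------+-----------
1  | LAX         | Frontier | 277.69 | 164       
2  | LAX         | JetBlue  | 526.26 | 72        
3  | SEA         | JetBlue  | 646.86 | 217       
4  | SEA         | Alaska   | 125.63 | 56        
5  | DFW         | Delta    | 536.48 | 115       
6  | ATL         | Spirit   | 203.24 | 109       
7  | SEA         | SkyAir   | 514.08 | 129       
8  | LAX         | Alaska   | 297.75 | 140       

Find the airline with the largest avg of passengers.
SELECT airline, AVG(passengers) as val
FROM flights
GROUP BY airline
ORDER BY val DESC
LIMIT 1

Result: Frontier with avg(passengers) = 164.00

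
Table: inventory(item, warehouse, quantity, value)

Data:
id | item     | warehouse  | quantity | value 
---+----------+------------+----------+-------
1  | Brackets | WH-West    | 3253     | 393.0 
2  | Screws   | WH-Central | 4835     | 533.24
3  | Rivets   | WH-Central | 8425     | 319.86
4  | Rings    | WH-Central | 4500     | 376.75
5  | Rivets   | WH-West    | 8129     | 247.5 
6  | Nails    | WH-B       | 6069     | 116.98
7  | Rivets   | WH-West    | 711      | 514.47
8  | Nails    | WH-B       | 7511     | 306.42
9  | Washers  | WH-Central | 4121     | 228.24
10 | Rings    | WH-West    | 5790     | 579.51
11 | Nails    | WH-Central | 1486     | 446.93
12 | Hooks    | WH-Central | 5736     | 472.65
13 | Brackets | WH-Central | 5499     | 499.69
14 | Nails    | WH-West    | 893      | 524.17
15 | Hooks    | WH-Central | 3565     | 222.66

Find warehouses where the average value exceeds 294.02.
SELECT warehouse, AVG(value)
FROM inventory
GROUP BY warehouse
HAVING AVG(value) > 294.02

Result:
  WH-Central: avg=387.50
  WH-West: avg=451.73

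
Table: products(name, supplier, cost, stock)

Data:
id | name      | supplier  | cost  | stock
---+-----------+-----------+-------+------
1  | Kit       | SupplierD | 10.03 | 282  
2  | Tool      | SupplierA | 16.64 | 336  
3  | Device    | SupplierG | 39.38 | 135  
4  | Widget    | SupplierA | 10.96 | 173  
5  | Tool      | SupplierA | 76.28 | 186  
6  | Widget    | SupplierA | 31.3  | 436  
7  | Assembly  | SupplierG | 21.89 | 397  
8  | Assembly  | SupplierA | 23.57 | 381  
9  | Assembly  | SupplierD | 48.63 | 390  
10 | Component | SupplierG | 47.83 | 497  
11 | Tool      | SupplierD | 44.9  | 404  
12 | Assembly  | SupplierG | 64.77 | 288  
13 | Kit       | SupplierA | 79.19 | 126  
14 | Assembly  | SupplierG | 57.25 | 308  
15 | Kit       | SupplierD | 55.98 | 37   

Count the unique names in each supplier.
SELECT supplier, COUNT(DISTINCT name)
FROM products
GROUP BY supplier

Result:
  SupplierA: 4 distinct
  SupplierD: 3 distinct
  SupplierG: 3 distinct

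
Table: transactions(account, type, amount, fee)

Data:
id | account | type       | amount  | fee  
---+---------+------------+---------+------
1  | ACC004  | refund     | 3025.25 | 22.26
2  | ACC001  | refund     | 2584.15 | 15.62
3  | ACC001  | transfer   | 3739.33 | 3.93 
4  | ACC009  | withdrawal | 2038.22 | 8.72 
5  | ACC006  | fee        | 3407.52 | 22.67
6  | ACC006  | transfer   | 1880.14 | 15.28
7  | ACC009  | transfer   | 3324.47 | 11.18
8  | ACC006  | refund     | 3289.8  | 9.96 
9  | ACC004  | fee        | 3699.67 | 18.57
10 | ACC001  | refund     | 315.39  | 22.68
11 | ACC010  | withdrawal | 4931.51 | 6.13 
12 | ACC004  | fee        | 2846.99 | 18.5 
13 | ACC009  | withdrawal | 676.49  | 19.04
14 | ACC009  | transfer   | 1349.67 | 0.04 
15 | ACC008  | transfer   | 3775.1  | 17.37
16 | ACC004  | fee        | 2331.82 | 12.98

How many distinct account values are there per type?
SELECT type, COUNT(DISTINCT account)
FROM transactions
GROUP BY type

Result:
  fee: 2 distinct
  refund: 3 distinct
  transfer: 4 distinct
  withdrawal: 2 distinct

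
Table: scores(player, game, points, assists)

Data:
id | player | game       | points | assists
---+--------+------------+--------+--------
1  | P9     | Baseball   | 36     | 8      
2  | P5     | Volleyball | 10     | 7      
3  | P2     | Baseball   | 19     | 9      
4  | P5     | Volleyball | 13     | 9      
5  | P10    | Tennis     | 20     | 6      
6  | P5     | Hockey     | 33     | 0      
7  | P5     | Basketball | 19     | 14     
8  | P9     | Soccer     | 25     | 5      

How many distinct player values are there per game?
SELECT game, COUNT(DISTINCT player)
FROM scores
GROUP BY game

Result:
  Baseball: 2 distinct
  Basketball: 1 distinct
  Hockey: 1 distinct
  Soccer: 1 distinct
  Tennis: 1 distinct
  Volleyball: 1 distinct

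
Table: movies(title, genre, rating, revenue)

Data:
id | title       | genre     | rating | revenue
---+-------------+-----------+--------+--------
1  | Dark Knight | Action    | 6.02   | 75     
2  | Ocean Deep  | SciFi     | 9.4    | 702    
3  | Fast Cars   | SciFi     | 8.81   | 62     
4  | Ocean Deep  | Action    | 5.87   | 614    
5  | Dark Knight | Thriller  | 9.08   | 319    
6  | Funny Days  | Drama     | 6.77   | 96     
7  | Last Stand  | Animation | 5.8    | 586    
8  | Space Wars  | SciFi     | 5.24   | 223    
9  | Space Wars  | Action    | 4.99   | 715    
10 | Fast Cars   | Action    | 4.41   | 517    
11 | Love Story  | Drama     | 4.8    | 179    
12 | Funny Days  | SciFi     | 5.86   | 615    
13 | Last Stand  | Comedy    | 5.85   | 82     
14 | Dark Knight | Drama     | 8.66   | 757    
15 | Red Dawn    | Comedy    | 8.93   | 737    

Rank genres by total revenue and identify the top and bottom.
SELECT genre, SUM(revenue)
FROM movies
GROUP BY genre
ORDER BY SUM(revenue)

All groups:
  Thriller: 319
  Animation: 586
  Comedy: 819
  Drama: 1032
  SciFi: 1602
  Action: 1921

Highest: Action (1921)
Lowest: Thriller (319)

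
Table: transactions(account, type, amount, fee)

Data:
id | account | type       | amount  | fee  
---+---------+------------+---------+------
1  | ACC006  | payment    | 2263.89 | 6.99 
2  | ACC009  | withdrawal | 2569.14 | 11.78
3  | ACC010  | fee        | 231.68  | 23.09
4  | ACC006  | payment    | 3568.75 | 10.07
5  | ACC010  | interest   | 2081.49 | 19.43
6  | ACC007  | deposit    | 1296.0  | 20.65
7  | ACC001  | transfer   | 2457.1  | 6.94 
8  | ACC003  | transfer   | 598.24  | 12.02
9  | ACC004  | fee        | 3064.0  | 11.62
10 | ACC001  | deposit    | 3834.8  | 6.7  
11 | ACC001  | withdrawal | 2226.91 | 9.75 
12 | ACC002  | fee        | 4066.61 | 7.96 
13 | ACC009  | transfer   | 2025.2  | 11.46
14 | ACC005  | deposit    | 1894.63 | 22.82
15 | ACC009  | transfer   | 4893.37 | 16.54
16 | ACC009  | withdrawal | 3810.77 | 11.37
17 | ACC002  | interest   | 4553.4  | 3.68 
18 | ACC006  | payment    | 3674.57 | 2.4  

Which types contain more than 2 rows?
SELECT type, COUNT(*) as cnt
FROM transactions
GROUP BY type
HAVING COUNT(*) > 2

Result:
  deposit: 3
  fee: 3
  payment: 3
  transfer: 4
  withdrawal: 3

Note: HAVING filters groups after aggregation, WHERE filters rows before.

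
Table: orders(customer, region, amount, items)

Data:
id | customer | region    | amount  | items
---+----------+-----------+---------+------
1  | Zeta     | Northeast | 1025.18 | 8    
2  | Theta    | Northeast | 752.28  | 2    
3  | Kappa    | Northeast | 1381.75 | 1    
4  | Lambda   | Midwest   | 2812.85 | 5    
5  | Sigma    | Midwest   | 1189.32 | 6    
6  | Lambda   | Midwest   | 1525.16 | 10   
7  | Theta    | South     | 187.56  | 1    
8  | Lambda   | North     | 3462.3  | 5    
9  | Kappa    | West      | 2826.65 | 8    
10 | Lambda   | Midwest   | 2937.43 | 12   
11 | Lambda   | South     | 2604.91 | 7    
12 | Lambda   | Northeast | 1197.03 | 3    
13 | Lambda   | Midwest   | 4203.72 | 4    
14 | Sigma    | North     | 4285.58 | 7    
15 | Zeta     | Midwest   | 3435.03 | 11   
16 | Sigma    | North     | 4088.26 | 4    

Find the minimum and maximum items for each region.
SELECT region, MIN(items), MAX(items)
FROM orders
GROUP BY region

Result:
  Midwest: min=4, max=12
  North: min=4, max=7
  Northeast: min=1, max=8
  South: min=1, max=7
  West: min=8, max=8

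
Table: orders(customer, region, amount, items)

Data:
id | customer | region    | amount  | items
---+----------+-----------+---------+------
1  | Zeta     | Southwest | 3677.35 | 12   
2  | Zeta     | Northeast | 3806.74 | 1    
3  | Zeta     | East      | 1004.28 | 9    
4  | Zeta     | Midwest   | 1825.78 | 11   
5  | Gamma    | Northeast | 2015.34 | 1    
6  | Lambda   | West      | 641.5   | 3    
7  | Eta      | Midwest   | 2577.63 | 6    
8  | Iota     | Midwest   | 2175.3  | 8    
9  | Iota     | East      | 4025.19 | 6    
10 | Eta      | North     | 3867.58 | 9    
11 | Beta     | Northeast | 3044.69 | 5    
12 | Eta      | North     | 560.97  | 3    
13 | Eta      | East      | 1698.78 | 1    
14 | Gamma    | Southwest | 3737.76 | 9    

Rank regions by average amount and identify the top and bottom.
SELECT region, AVG(amount)
FROM orders
GROUP BY region
ORDER BY AVG(amount)

All groups:
  West: 641.50
  Midwest: 2192.90
  North: 2214.28
  East: 2242.75
  Northeast: 2955.59
  Southwest: 3707.56

Highest: Southwest (3707.56)
Lowest: West (641.50)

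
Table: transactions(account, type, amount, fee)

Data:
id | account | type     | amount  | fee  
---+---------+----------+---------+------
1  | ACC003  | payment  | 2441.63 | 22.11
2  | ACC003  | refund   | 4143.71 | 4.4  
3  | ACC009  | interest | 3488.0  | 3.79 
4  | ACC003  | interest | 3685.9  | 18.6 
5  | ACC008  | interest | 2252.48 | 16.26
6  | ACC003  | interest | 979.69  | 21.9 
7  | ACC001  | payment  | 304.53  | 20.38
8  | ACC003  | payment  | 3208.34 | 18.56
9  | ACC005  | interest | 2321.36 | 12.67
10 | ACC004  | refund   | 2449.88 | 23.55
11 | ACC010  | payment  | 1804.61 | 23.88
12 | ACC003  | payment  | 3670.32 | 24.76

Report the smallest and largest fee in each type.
SELECT type, MIN(fee), MAX(fee)
FROM transactions
GROUP BY type

Result:
  interest: min=3.79, max=21.90
  payment: min=18.56, max=24.76
  refund: min=4.40, max=23.55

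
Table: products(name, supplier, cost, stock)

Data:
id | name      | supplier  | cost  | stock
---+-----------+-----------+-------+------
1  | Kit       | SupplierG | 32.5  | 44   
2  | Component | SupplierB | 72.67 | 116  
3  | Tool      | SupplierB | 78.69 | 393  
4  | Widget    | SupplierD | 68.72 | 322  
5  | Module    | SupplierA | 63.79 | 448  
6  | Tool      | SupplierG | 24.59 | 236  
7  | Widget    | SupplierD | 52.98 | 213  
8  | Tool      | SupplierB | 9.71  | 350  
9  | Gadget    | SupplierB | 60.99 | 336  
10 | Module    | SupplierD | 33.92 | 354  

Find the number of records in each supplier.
SELECT supplier, COUNT(*) as count
FROM products
GROUP BY supplier

Result:
  SupplierA: 1
  SupplierB: 4
  SupplierD: 3
  SupplierG: 2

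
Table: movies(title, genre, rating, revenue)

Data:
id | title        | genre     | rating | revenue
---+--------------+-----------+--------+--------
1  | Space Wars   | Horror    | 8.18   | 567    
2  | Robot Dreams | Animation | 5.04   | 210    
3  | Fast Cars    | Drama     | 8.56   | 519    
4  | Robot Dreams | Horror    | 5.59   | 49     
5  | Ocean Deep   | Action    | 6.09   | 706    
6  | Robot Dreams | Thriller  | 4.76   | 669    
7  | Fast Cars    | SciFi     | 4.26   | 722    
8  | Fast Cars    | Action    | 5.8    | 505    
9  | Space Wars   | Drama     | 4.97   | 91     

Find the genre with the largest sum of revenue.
SELECT genre, SUM(revenue) as val
FROM movies
GROUP BY genre
ORDER BY val DESC
LIMIT 1

Result: Action with sum(revenue) = 1211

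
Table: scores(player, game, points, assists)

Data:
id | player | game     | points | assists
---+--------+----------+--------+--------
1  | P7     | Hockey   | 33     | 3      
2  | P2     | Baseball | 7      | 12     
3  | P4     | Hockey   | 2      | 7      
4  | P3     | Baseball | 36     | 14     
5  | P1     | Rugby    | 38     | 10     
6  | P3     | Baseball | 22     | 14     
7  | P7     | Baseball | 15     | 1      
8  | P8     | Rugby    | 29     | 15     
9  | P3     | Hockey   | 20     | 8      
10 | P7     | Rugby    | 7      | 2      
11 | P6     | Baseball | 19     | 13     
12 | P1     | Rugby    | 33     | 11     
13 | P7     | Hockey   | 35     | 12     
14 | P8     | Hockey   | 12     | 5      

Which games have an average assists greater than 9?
SELECT game, AVG(assists)
FROM scores
GROUP BY game
HAVING AVG(assists) > 9

Result:
  Baseball: avg=10.80
  Rugby: avg=9.50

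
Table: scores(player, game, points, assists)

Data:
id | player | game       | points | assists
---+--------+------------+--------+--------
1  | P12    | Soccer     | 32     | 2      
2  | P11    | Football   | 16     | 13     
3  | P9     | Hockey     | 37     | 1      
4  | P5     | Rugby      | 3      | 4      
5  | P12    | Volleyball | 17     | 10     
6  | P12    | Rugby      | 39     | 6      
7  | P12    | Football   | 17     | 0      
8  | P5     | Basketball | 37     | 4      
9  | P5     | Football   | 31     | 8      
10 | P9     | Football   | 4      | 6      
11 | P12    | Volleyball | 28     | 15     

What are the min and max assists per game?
SELECT game, MIN(assists), MAX(assists)
FROM scores
GROUP BY game

Result:
  Basketball: min=4, max=4
  Football: min=0, max=13
  Hockey: min=1, max=1
  Rugby: min=4, max=6
  Soccer: min=2, max=2
  Volleyball: min=10, max=15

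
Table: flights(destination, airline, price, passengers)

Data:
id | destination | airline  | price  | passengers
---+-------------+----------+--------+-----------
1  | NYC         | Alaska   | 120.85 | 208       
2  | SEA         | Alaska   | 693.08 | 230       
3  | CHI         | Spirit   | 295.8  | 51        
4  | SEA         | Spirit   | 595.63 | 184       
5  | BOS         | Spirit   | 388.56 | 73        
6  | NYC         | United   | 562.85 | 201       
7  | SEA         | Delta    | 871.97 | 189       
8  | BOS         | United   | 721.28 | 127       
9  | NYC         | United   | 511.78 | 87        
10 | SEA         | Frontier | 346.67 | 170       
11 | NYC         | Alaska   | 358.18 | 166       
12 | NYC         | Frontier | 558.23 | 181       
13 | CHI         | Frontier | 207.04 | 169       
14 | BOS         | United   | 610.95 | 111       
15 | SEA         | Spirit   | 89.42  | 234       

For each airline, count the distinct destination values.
SELECT airline, COUNT(DISTINCT destination)
FROM flights
GROUP BY airline

Result:
  Alaska: 2 distinct
  Delta: 1 distinct
  Frontier: 3 distinct
  Spirit: 3 distinct
  United: 2 distinct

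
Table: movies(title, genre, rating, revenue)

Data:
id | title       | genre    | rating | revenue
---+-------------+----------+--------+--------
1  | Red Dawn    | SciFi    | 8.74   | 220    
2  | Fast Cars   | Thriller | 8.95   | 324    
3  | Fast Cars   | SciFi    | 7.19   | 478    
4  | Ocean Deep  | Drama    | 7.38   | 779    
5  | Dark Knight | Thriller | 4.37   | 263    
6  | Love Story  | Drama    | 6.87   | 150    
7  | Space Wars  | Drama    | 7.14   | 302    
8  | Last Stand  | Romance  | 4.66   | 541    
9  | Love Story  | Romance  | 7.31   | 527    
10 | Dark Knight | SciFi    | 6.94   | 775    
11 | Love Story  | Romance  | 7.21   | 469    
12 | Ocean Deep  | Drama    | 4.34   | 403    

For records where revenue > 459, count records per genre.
SELECT genre, COUNT(*)
FROM movies
WHERE revenue > 459
GROUP BY genre

Note: WHERE filters rows before grouping.

Result:
  Drama: 1
  Romance: 3
  SciFi: 2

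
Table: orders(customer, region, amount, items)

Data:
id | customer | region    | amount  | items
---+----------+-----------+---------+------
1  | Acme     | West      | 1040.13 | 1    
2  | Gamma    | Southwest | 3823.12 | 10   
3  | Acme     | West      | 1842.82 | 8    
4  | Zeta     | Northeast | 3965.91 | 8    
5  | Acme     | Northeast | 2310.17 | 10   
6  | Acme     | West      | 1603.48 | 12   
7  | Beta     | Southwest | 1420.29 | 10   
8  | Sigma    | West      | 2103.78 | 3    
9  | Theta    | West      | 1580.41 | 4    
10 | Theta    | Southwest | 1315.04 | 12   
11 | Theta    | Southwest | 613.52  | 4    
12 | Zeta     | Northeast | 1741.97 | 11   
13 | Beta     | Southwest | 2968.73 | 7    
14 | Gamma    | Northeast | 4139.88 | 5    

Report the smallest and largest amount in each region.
SELECT region, MIN(amount), MAX(amount)
FROM orders
GROUP BY region

Result:
  Northeast: min=1741.97, max=4139.88
  Southwest: min=613.52, max=3823.12
  West: min=1040.13, max=2103.78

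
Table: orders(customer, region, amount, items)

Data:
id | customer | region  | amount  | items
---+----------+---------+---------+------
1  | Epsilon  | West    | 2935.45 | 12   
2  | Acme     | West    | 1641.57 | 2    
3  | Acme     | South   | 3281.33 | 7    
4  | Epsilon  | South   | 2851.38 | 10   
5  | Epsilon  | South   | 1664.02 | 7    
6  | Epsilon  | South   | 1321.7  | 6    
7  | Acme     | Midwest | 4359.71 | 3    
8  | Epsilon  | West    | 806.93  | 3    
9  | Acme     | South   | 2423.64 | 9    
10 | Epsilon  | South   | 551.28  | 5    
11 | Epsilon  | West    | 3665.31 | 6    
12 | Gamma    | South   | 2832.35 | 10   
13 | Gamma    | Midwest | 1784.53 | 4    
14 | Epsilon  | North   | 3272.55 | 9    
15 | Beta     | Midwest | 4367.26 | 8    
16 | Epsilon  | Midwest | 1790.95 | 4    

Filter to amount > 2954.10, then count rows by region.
SELECT region, COUNT(*)
FROM orders
WHERE amount > 2954.10
GROUP BY region

Note: WHERE filters rows before grouping.

Result:
  Midwest: 2
  North: 1
  South: 1
  West: 1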